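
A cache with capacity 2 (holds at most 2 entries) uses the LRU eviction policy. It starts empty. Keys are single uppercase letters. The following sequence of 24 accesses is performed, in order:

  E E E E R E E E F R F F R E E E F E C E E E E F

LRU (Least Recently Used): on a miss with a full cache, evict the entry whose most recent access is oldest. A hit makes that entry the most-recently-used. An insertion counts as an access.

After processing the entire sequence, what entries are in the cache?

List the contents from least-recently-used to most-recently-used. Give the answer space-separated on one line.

Answer: E F

Derivation:
LRU simulation (capacity=2):
  1. access E: MISS. Cache (LRU->MRU): [E]
  2. access E: HIT. Cache (LRU->MRU): [E]
  3. access E: HIT. Cache (LRU->MRU): [E]
  4. access E: HIT. Cache (LRU->MRU): [E]
  5. access R: MISS. Cache (LRU->MRU): [E R]
  6. access E: HIT. Cache (LRU->MRU): [R E]
  7. access E: HIT. Cache (LRU->MRU): [R E]
  8. access E: HIT. Cache (LRU->MRU): [R E]
  9. access F: MISS, evict R. Cache (LRU->MRU): [E F]
  10. access R: MISS, evict E. Cache (LRU->MRU): [F R]
  11. access F: HIT. Cache (LRU->MRU): [R F]
  12. access F: HIT. Cache (LRU->MRU): [R F]
  13. access R: HIT. Cache (LRU->MRU): [F R]
  14. access E: MISS, evict F. Cache (LRU->MRU): [R E]
  15. access E: HIT. Cache (LRU->MRU): [R E]
  16. access E: HIT. Cache (LRU->MRU): [R E]
  17. access F: MISS, evict R. Cache (LRU->MRU): [E F]
  18. access E: HIT. Cache (LRU->MRU): [F E]
  19. access C: MISS, evict F. Cache (LRU->MRU): [E C]
  20. access E: HIT. Cache (LRU->MRU): [C E]
  21. access E: HIT. Cache (LRU->MRU): [C E]
  22. access E: HIT. Cache (LRU->MRU): [C E]
  23. access E: HIT. Cache (LRU->MRU): [C E]
  24. access F: MISS, evict C. Cache (LRU->MRU): [E F]
Total: 16 hits, 8 misses, 6 evictions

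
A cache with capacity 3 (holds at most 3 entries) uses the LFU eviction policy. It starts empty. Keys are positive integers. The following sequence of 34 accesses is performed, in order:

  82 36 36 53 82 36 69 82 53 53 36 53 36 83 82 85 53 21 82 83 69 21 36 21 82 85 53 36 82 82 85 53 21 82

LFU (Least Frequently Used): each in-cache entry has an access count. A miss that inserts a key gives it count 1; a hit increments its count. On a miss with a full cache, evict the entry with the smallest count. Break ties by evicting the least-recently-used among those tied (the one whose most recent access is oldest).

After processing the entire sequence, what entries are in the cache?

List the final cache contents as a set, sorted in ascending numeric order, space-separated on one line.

LFU simulation (capacity=3):
  1. access 82: MISS. Cache: [82(c=1)]
  2. access 36: MISS. Cache: [82(c=1) 36(c=1)]
  3. access 36: HIT, count now 2. Cache: [82(c=1) 36(c=2)]
  4. access 53: MISS. Cache: [82(c=1) 53(c=1) 36(c=2)]
  5. access 82: HIT, count now 2. Cache: [53(c=1) 36(c=2) 82(c=2)]
  6. access 36: HIT, count now 3. Cache: [53(c=1) 82(c=2) 36(c=3)]
  7. access 69: MISS, evict 53(c=1). Cache: [69(c=1) 82(c=2) 36(c=3)]
  8. access 82: HIT, count now 3. Cache: [69(c=1) 36(c=3) 82(c=3)]
  9. access 53: MISS, evict 69(c=1). Cache: [53(c=1) 36(c=3) 82(c=3)]
  10. access 53: HIT, count now 2. Cache: [53(c=2) 36(c=3) 82(c=3)]
  11. access 36: HIT, count now 4. Cache: [53(c=2) 82(c=3) 36(c=4)]
  12. access 53: HIT, count now 3. Cache: [82(c=3) 53(c=3) 36(c=4)]
  13. access 36: HIT, count now 5. Cache: [82(c=3) 53(c=3) 36(c=5)]
  14. access 83: MISS, evict 82(c=3). Cache: [83(c=1) 53(c=3) 36(c=5)]
  15. access 82: MISS, evict 83(c=1). Cache: [82(c=1) 53(c=3) 36(c=5)]
  16. access 85: MISS, evict 82(c=1). Cache: [85(c=1) 53(c=3) 36(c=5)]
  17. access 53: HIT, count now 4. Cache: [85(c=1) 53(c=4) 36(c=5)]
  18. access 21: MISS, evict 85(c=1). Cache: [21(c=1) 53(c=4) 36(c=5)]
  19. access 82: MISS, evict 21(c=1). Cache: [82(c=1) 53(c=4) 36(c=5)]
  20. access 83: MISS, evict 82(c=1). Cache: [83(c=1) 53(c=4) 36(c=5)]
  21. access 69: MISS, evict 83(c=1). Cache: [69(c=1) 53(c=4) 36(c=5)]
  22. access 21: MISS, evict 69(c=1). Cache: [21(c=1) 53(c=4) 36(c=5)]
  23. access 36: HIT, count now 6. Cache: [21(c=1) 53(c=4) 36(c=6)]
  24. access 21: HIT, count now 2. Cache: [21(c=2) 53(c=4) 36(c=6)]
  25. access 82: MISS, evict 21(c=2). Cache: [82(c=1) 53(c=4) 36(c=6)]
  26. access 85: MISS, evict 82(c=1). Cache: [85(c=1) 53(c=4) 36(c=6)]
  27. access 53: HIT, count now 5. Cache: [85(c=1) 53(c=5) 36(c=6)]
  28. access 36: HIT, count now 7. Cache: [85(c=1) 53(c=5) 36(c=7)]
  29. access 82: MISS, evict 85(c=1). Cache: [82(c=1) 53(c=5) 36(c=7)]
  30. access 82: HIT, count now 2. Cache: [82(c=2) 53(c=5) 36(c=7)]
  31. access 85: MISS, evict 82(c=2). Cache: [85(c=1) 53(c=5) 36(c=7)]
  32. access 53: HIT, count now 6. Cache: [85(c=1) 53(c=6) 36(c=7)]
  33. access 21: MISS, evict 85(c=1). Cache: [21(c=1) 53(c=6) 36(c=7)]
  34. access 82: MISS, evict 21(c=1). Cache: [82(c=1) 53(c=6) 36(c=7)]
Total: 15 hits, 19 misses, 16 evictions

Answer: 36 53 82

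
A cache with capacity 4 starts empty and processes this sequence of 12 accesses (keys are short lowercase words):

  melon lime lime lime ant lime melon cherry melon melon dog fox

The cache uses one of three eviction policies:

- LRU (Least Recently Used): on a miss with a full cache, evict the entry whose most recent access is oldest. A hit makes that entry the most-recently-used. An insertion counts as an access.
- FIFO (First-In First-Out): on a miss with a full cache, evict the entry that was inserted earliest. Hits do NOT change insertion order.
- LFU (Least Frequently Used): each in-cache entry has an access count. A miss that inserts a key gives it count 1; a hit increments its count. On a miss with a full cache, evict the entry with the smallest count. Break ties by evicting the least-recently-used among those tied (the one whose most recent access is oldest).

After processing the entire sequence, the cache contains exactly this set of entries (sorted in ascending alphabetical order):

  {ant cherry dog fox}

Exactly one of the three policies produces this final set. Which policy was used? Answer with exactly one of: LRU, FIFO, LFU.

Simulating under each policy and comparing final sets:
  LRU: final set = {cherry dog fox melon} -> differs
  FIFO: final set = {ant cherry dog fox} -> MATCHES target
  LFU: final set = {dog fox lime melon} -> differs
Only FIFO produces the target set.

Answer: FIFO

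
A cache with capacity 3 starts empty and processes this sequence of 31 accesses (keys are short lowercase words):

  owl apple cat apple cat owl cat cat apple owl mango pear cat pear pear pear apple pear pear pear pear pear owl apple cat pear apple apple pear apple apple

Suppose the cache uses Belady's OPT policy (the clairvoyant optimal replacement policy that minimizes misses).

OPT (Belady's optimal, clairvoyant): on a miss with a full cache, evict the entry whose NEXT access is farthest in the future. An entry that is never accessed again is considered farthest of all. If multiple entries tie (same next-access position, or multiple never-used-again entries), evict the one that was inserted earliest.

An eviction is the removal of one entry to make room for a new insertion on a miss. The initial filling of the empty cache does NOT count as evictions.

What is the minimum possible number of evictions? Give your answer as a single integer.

OPT (Belady) simulation (capacity=3):
  1. access owl: MISS. Cache: [owl]
  2. access apple: MISS. Cache: [owl apple]
  3. access cat: MISS. Cache: [owl apple cat]
  4. access apple: HIT. Next use of apple: step 9. Cache: [owl apple cat]
  5. access cat: HIT. Next use of cat: step 7. Cache: [owl apple cat]
  6. access owl: HIT. Next use of owl: step 10. Cache: [owl apple cat]
  7. access cat: HIT. Next use of cat: step 8. Cache: [owl apple cat]
  8. access cat: HIT. Next use of cat: step 13. Cache: [owl apple cat]
  9. access apple: HIT. Next use of apple: step 17. Cache: [owl apple cat]
  10. access owl: HIT. Next use of owl: step 23. Cache: [owl apple cat]
  11. access mango: MISS, evict owl (next use: step 23). Cache: [apple cat mango]
  12. access pear: MISS, evict mango (next use: never). Cache: [apple cat pear]
  13. access cat: HIT. Next use of cat: step 25. Cache: [apple cat pear]
  14. access pear: HIT. Next use of pear: step 15. Cache: [apple cat pear]
  15. access pear: HIT. Next use of pear: step 16. Cache: [apple cat pear]
  16. access pear: HIT. Next use of pear: step 18. Cache: [apple cat pear]
  17. access apple: HIT. Next use of apple: step 24. Cache: [apple cat pear]
  18. access pear: HIT. Next use of pear: step 19. Cache: [apple cat pear]
  19. access pear: HIT. Next use of pear: step 20. Cache: [apple cat pear]
  20. access pear: HIT. Next use of pear: step 21. Cache: [apple cat pear]
  21. access pear: HIT. Next use of pear: step 22. Cache: [apple cat pear]
  22. access pear: HIT. Next use of pear: step 26. Cache: [apple cat pear]
  23. access owl: MISS, evict pear (next use: step 26). Cache: [apple cat owl]
  24. access apple: HIT. Next use of apple: step 27. Cache: [apple cat owl]
  25. access cat: HIT. Next use of cat: never. Cache: [apple cat owl]
  26. access pear: MISS, evict cat (next use: never). Cache: [apple owl pear]
  27. access apple: HIT. Next use of apple: step 28. Cache: [apple owl pear]
  28. access apple: HIT. Next use of apple: step 30. Cache: [apple owl pear]
  29. access pear: HIT. Next use of pear: never. Cache: [apple owl pear]
  30. access apple: HIT. Next use of apple: step 31. Cache: [apple owl pear]
  31. access apple: HIT. Next use of apple: never. Cache: [apple owl pear]
Total: 24 hits, 7 misses, 4 evictions

Answer: 4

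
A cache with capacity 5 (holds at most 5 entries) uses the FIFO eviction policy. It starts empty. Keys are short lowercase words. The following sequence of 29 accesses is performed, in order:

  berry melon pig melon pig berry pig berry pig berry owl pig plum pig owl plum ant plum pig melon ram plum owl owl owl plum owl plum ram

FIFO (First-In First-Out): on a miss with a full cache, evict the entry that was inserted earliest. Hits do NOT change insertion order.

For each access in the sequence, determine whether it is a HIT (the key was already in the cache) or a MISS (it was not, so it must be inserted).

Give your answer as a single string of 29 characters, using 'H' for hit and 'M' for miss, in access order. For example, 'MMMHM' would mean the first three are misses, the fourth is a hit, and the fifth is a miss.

FIFO simulation (capacity=5):
  1. access berry: MISS. Cache (old->new): [berry]
  2. access melon: MISS. Cache (old->new): [berry melon]
  3. access pig: MISS. Cache (old->new): [berry melon pig]
  4. access melon: HIT. Cache (old->new): [berry melon pig]
  5. access pig: HIT. Cache (old->new): [berry melon pig]
  6. access berry: HIT. Cache (old->new): [berry melon pig]
  7. access pig: HIT. Cache (old->new): [berry melon pig]
  8. access berry: HIT. Cache (old->new): [berry melon pig]
  9. access pig: HIT. Cache (old->new): [berry melon pig]
  10. access berry: HIT. Cache (old->new): [berry melon pig]
  11. access owl: MISS. Cache (old->new): [berry melon pig owl]
  12. access pig: HIT. Cache (old->new): [berry melon pig owl]
  13. access plum: MISS. Cache (old->new): [berry melon pig owl plum]
  14. access pig: HIT. Cache (old->new): [berry melon pig owl plum]
  15. access owl: HIT. Cache (old->new): [berry melon pig owl plum]
  16. access plum: HIT. Cache (old->new): [berry melon pig owl plum]
  17. access ant: MISS, evict berry. Cache (old->new): [melon pig owl plum ant]
  18. access plum: HIT. Cache (old->new): [melon pig owl plum ant]
  19. access pig: HIT. Cache (old->new): [melon pig owl plum ant]
  20. access melon: HIT. Cache (old->new): [melon pig owl plum ant]
  21. access ram: MISS, evict melon. Cache (old->new): [pig owl plum ant ram]
  22. access plum: HIT. Cache (old->new): [pig owl plum ant ram]
  23. access owl: HIT. Cache (old->new): [pig owl plum ant ram]
  24. access owl: HIT. Cache (old->new): [pig owl plum ant ram]
  25. access owl: HIT. Cache (old->new): [pig owl plum ant ram]
  26. access plum: HIT. Cache (old->new): [pig owl plum ant ram]
  27. access owl: HIT. Cache (old->new): [pig owl plum ant ram]
  28. access plum: HIT. Cache (old->new): [pig owl plum ant ram]
  29. access ram: HIT. Cache (old->new): [pig owl plum ant ram]
Total: 22 hits, 7 misses, 2 evictions

Answer: MMMHHHHHHHMHMHHHMHHHMHHHHHHHH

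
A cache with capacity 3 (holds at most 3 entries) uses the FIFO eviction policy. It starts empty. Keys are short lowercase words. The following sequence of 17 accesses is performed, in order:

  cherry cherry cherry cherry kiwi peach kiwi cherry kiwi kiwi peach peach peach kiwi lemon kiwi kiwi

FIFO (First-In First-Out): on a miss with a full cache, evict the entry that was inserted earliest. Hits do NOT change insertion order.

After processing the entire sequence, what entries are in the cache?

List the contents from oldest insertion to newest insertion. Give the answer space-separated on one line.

Answer: kiwi peach lemon

Derivation:
FIFO simulation (capacity=3):
  1. access cherry: MISS. Cache (old->new): [cherry]
  2. access cherry: HIT. Cache (old->new): [cherry]
  3. access cherry: HIT. Cache (old->new): [cherry]
  4. access cherry: HIT. Cache (old->new): [cherry]
  5. access kiwi: MISS. Cache (old->new): [cherry kiwi]
  6. access peach: MISS. Cache (old->new): [cherry kiwi peach]
  7. access kiwi: HIT. Cache (old->new): [cherry kiwi peach]
  8. access cherry: HIT. Cache (old->new): [cherry kiwi peach]
  9. access kiwi: HIT. Cache (old->new): [cherry kiwi peach]
  10. access kiwi: HIT. Cache (old->new): [cherry kiwi peach]
  11. access peach: HIT. Cache (old->new): [cherry kiwi peach]
  12. access peach: HIT. Cache (old->new): [cherry kiwi peach]
  13. access peach: HIT. Cache (old->new): [cherry kiwi peach]
  14. access kiwi: HIT. Cache (old->new): [cherry kiwi peach]
  15. access lemon: MISS, evict cherry. Cache (old->new): [kiwi peach lemon]
  16. access kiwi: HIT. Cache (old->new): [kiwi peach lemon]
  17. access kiwi: HIT. Cache (old->new): [kiwi peach lemon]
Total: 13 hits, 4 misses, 1 evictions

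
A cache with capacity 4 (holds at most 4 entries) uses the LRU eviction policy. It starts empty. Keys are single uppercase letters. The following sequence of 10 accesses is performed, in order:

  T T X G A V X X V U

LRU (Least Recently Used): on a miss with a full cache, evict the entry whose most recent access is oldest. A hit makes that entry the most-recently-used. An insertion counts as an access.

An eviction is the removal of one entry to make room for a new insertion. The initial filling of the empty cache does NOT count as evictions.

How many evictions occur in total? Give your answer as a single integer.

LRU simulation (capacity=4):
  1. access T: MISS. Cache (LRU->MRU): [T]
  2. access T: HIT. Cache (LRU->MRU): [T]
  3. access X: MISS. Cache (LRU->MRU): [T X]
  4. access G: MISS. Cache (LRU->MRU): [T X G]
  5. access A: MISS. Cache (LRU->MRU): [T X G A]
  6. access V: MISS, evict T. Cache (LRU->MRU): [X G A V]
  7. access X: HIT. Cache (LRU->MRU): [G A V X]
  8. access X: HIT. Cache (LRU->MRU): [G A V X]
  9. access V: HIT. Cache (LRU->MRU): [G A X V]
  10. access U: MISS, evict G. Cache (LRU->MRU): [A X V U]
Total: 4 hits, 6 misses, 2 evictions

Answer: 2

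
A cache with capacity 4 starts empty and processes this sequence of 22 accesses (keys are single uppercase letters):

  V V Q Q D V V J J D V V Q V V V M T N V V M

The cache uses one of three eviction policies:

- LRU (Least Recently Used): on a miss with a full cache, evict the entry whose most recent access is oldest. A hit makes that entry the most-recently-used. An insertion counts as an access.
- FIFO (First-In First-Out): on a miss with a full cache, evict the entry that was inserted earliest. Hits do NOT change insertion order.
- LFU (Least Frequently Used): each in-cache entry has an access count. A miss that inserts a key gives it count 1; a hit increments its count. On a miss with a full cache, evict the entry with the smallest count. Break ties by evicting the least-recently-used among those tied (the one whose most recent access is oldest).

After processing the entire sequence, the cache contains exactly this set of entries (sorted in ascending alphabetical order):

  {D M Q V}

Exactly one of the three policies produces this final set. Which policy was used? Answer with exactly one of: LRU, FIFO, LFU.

Simulating under each policy and comparing final sets:
  LRU: final set = {M N T V} -> differs
  FIFO: final set = {M N T V} -> differs
  LFU: final set = {D M Q V} -> MATCHES target
Only LFU produces the target set.

Answer: LFU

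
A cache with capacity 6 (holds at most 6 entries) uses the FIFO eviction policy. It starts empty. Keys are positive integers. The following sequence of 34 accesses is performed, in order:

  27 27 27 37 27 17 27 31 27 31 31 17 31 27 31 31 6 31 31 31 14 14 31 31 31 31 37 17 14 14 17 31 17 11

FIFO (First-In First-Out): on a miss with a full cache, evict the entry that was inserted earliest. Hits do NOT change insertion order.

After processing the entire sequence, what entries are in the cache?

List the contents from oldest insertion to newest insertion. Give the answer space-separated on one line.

FIFO simulation (capacity=6):
  1. access 27: MISS. Cache (old->new): [27]
  2. access 27: HIT. Cache (old->new): [27]
  3. access 27: HIT. Cache (old->new): [27]
  4. access 37: MISS. Cache (old->new): [27 37]
  5. access 27: HIT. Cache (old->new): [27 37]
  6. access 17: MISS. Cache (old->new): [27 37 17]
  7. access 27: HIT. Cache (old->new): [27 37 17]
  8. access 31: MISS. Cache (old->new): [27 37 17 31]
  9. access 27: HIT. Cache (old->new): [27 37 17 31]
  10. access 31: HIT. Cache (old->new): [27 37 17 31]
  11. access 31: HIT. Cache (old->new): [27 37 17 31]
  12. access 17: HIT. Cache (old->new): [27 37 17 31]
  13. access 31: HIT. Cache (old->new): [27 37 17 31]
  14. access 27: HIT. Cache (old->new): [27 37 17 31]
  15. access 31: HIT. Cache (old->new): [27 37 17 31]
  16. access 31: HIT. Cache (old->new): [27 37 17 31]
  17. access 6: MISS. Cache (old->new): [27 37 17 31 6]
  18. access 31: HIT. Cache (old->new): [27 37 17 31 6]
  19. access 31: HIT. Cache (old->new): [27 37 17 31 6]
  20. access 31: HIT. Cache (old->new): [27 37 17 31 6]
  21. access 14: MISS. Cache (old->new): [27 37 17 31 6 14]
  22. access 14: HIT. Cache (old->new): [27 37 17 31 6 14]
  23. access 31: HIT. Cache (old->new): [27 37 17 31 6 14]
  24. access 31: HIT. Cache (old->new): [27 37 17 31 6 14]
  25. access 31: HIT. Cache (old->new): [27 37 17 31 6 14]
  26. access 31: HIT. Cache (old->new): [27 37 17 31 6 14]
  27. access 37: HIT. Cache (old->new): [27 37 17 31 6 14]
  28. access 17: HIT. Cache (old->new): [27 37 17 31 6 14]
  29. access 14: HIT. Cache (old->new): [27 37 17 31 6 14]
  30. access 14: HIT. Cache (old->new): [27 37 17 31 6 14]
  31. access 17: HIT. Cache (old->new): [27 37 17 31 6 14]
  32. access 31: HIT. Cache (old->new): [27 37 17 31 6 14]
  33. access 17: HIT. Cache (old->new): [27 37 17 31 6 14]
  34. access 11: MISS, evict 27. Cache (old->new): [37 17 31 6 14 11]
Total: 27 hits, 7 misses, 1 evictions

Answer: 37 17 31 6 14 11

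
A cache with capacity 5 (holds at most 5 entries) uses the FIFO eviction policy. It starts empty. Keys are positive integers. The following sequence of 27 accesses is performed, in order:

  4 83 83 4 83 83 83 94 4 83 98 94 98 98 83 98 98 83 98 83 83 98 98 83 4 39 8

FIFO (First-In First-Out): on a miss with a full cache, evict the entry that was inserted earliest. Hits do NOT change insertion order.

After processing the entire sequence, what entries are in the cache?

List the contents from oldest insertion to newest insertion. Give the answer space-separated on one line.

Answer: 83 94 98 39 8

Derivation:
FIFO simulation (capacity=5):
  1. access 4: MISS. Cache (old->new): [4]
  2. access 83: MISS. Cache (old->new): [4 83]
  3. access 83: HIT. Cache (old->new): [4 83]
  4. access 4: HIT. Cache (old->new): [4 83]
  5. access 83: HIT. Cache (old->new): [4 83]
  6. access 83: HIT. Cache (old->new): [4 83]
  7. access 83: HIT. Cache (old->new): [4 83]
  8. access 94: MISS. Cache (old->new): [4 83 94]
  9. access 4: HIT. Cache (old->new): [4 83 94]
  10. access 83: HIT. Cache (old->new): [4 83 94]
  11. access 98: MISS. Cache (old->new): [4 83 94 98]
  12. access 94: HIT. Cache (old->new): [4 83 94 98]
  13. access 98: HIT. Cache (old->new): [4 83 94 98]
  14. access 98: HIT. Cache (old->new): [4 83 94 98]
  15. access 83: HIT. Cache (old->new): [4 83 94 98]
  16. access 98: HIT. Cache (old->new): [4 83 94 98]
  17. access 98: HIT. Cache (old->new): [4 83 94 98]
  18. access 83: HIT. Cache (old->new): [4 83 94 98]
  19. access 98: HIT. Cache (old->new): [4 83 94 98]
  20. access 83: HIT. Cache (old->new): [4 83 94 98]
  21. access 83: HIT. Cache (old->new): [4 83 94 98]
  22. access 98: HIT. Cache (old->new): [4 83 94 98]
  23. access 98: HIT. Cache (old->new): [4 83 94 98]
  24. access 83: HIT. Cache (old->new): [4 83 94 98]
  25. access 4: HIT. Cache (old->new): [4 83 94 98]
  26. access 39: MISS. Cache (old->new): [4 83 94 98 39]
  27. access 8: MISS, evict 4. Cache (old->new): [83 94 98 39 8]
Total: 21 hits, 6 misses, 1 evictions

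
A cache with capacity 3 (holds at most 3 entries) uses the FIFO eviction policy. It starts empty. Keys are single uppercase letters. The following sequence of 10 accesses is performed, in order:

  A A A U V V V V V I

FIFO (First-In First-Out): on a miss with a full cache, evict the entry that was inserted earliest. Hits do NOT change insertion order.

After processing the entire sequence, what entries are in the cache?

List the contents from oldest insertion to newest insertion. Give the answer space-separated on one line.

Answer: U V I

Derivation:
FIFO simulation (capacity=3):
  1. access A: MISS. Cache (old->new): [A]
  2. access A: HIT. Cache (old->new): [A]
  3. access A: HIT. Cache (old->new): [A]
  4. access U: MISS. Cache (old->new): [A U]
  5. access V: MISS. Cache (old->new): [A U V]
  6. access V: HIT. Cache (old->new): [A U V]
  7. access V: HIT. Cache (old->new): [A U V]
  8. access V: HIT. Cache (old->new): [A U V]
  9. access V: HIT. Cache (old->new): [A U V]
  10. access I: MISS, evict A. Cache (old->new): [U V I]
Total: 6 hits, 4 misses, 1 evictions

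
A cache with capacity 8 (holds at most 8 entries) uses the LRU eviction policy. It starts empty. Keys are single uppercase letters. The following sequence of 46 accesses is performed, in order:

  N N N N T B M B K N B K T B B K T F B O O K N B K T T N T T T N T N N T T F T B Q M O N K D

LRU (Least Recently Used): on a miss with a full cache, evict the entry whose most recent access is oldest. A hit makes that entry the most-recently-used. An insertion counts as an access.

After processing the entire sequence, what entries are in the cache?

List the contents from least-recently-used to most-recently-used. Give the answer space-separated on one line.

Answer: T B Q M O N K D

Derivation:
LRU simulation (capacity=8):
  1. access N: MISS. Cache (LRU->MRU): [N]
  2. access N: HIT. Cache (LRU->MRU): [N]
  3. access N: HIT. Cache (LRU->MRU): [N]
  4. access N: HIT. Cache (LRU->MRU): [N]
  5. access T: MISS. Cache (LRU->MRU): [N T]
  6. access B: MISS. Cache (LRU->MRU): [N T B]
  7. access M: MISS. Cache (LRU->MRU): [N T B M]
  8. access B: HIT. Cache (LRU->MRU): [N T M B]
  9. access K: MISS. Cache (LRU->MRU): [N T M B K]
  10. access N: HIT. Cache (LRU->MRU): [T M B K N]
  11. access B: HIT. Cache (LRU->MRU): [T M K N B]
  12. access K: HIT. Cache (LRU->MRU): [T M N B K]
  13. access T: HIT. Cache (LRU->MRU): [M N B K T]
  14. access B: HIT. Cache (LRU->MRU): [M N K T B]
  15. access B: HIT. Cache (LRU->MRU): [M N K T B]
  16. access K: HIT. Cache (LRU->MRU): [M N T B K]
  17. access T: HIT. Cache (LRU->MRU): [M N B K T]
  18. access F: MISS. Cache (LRU->MRU): [M N B K T F]
  19. access B: HIT. Cache (LRU->MRU): [M N K T F B]
  20. access O: MISS. Cache (LRU->MRU): [M N K T F B O]
  21. access O: HIT. Cache (LRU->MRU): [M N K T F B O]
  22. access K: HIT. Cache (LRU->MRU): [M N T F B O K]
  23. access N: HIT. Cache (LRU->MRU): [M T F B O K N]
  24. access B: HIT. Cache (LRU->MRU): [M T F O K N B]
  25. access K: HIT. Cache (LRU->MRU): [M T F O N B K]
  26. access T: HIT. Cache (LRU->MRU): [M F O N B K T]
  27. access T: HIT. Cache (LRU->MRU): [M F O N B K T]
  28. access N: HIT. Cache (LRU->MRU): [M F O B K T N]
  29. access T: HIT. Cache (LRU->MRU): [M F O B K N T]
  30. access T: HIT. Cache (LRU->MRU): [M F O B K N T]
  31. access T: HIT. Cache (LRU->MRU): [M F O B K N T]
  32. access N: HIT. Cache (LRU->MRU): [M F O B K T N]
  33. access T: HIT. Cache (LRU->MRU): [M F O B K N T]
  34. access N: HIT. Cache (LRU->MRU): [M F O B K T N]
  35. access N: HIT. Cache (LRU->MRU): [M F O B K T N]
  36. access T: HIT. Cache (LRU->MRU): [M F O B K N T]
  37. access T: HIT. Cache (LRU->MRU): [M F O B K N T]
  38. access F: HIT. Cache (LRU->MRU): [M O B K N T F]
  39. access T: HIT. Cache (LRU->MRU): [M O B K N F T]
  40. access B: HIT. Cache (LRU->MRU): [M O K N F T B]
  41. access Q: MISS. Cache (LRU->MRU): [M O K N F T B Q]
  42. access M: HIT. Cache (LRU->MRU): [O K N F T B Q M]
  43. access O: HIT. Cache (LRU->MRU): [K N F T B Q M O]
  44. access N: HIT. Cache (LRU->MRU): [K F T B Q M O N]
  45. access K: HIT. Cache (LRU->MRU): [F T B Q M O N K]
  46. access D: MISS, evict F. Cache (LRU->MRU): [T B Q M O N K D]
Total: 37 hits, 9 misses, 1 evictions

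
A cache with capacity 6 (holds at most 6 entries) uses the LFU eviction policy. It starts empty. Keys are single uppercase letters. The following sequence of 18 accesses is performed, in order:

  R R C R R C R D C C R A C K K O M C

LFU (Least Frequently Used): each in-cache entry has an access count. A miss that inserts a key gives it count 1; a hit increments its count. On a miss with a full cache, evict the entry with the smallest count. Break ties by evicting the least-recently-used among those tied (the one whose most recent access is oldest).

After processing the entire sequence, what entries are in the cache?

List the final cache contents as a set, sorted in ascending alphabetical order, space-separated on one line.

Answer: A C K M O R

Derivation:
LFU simulation (capacity=6):
  1. access R: MISS. Cache: [R(c=1)]
  2. access R: HIT, count now 2. Cache: [R(c=2)]
  3. access C: MISS. Cache: [C(c=1) R(c=2)]
  4. access R: HIT, count now 3. Cache: [C(c=1) R(c=3)]
  5. access R: HIT, count now 4. Cache: [C(c=1) R(c=4)]
  6. access C: HIT, count now 2. Cache: [C(c=2) R(c=4)]
  7. access R: HIT, count now 5. Cache: [C(c=2) R(c=5)]
  8. access D: MISS. Cache: [D(c=1) C(c=2) R(c=5)]
  9. access C: HIT, count now 3. Cache: [D(c=1) C(c=3) R(c=5)]
  10. access C: HIT, count now 4. Cache: [D(c=1) C(c=4) R(c=5)]
  11. access R: HIT, count now 6. Cache: [D(c=1) C(c=4) R(c=6)]
  12. access A: MISS. Cache: [D(c=1) A(c=1) C(c=4) R(c=6)]
  13. access C: HIT, count now 5. Cache: [D(c=1) A(c=1) C(c=5) R(c=6)]
  14. access K: MISS. Cache: [D(c=1) A(c=1) K(c=1) C(c=5) R(c=6)]
  15. access K: HIT, count now 2. Cache: [D(c=1) A(c=1) K(c=2) C(c=5) R(c=6)]
  16. access O: MISS. Cache: [D(c=1) A(c=1) O(c=1) K(c=2) C(c=5) R(c=6)]
  17. access M: MISS, evict D(c=1). Cache: [A(c=1) O(c=1) M(c=1) K(c=2) C(c=5) R(c=6)]
  18. access C: HIT, count now 6. Cache: [A(c=1) O(c=1) M(c=1) K(c=2) R(c=6) C(c=6)]
Total: 11 hits, 7 misses, 1 evictions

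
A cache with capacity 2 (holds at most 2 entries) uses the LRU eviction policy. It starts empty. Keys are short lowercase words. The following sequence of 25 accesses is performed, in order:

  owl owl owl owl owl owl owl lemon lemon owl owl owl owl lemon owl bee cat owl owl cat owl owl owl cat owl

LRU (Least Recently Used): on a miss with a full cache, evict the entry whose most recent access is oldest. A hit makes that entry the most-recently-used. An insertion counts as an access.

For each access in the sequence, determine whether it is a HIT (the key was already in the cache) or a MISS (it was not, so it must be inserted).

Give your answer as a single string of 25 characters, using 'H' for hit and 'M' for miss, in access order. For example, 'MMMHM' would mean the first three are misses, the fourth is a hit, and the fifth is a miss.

LRU simulation (capacity=2):
  1. access owl: MISS. Cache (LRU->MRU): [owl]
  2. access owl: HIT. Cache (LRU->MRU): [owl]
  3. access owl: HIT. Cache (LRU->MRU): [owl]
  4. access owl: HIT. Cache (LRU->MRU): [owl]
  5. access owl: HIT. Cache (LRU->MRU): [owl]
  6. access owl: HIT. Cache (LRU->MRU): [owl]
  7. access owl: HIT. Cache (LRU->MRU): [owl]
  8. access lemon: MISS. Cache (LRU->MRU): [owl lemon]
  9. access lemon: HIT. Cache (LRU->MRU): [owl lemon]
  10. access owl: HIT. Cache (LRU->MRU): [lemon owl]
  11. access owl: HIT. Cache (LRU->MRU): [lemon owl]
  12. access owl: HIT. Cache (LRU->MRU): [lemon owl]
  13. access owl: HIT. Cache (LRU->MRU): [lemon owl]
  14. access lemon: HIT. Cache (LRU->MRU): [owl lemon]
  15. access owl: HIT. Cache (LRU->MRU): [lemon owl]
  16. access bee: MISS, evict lemon. Cache (LRU->MRU): [owl bee]
  17. access cat: MISS, evict owl. Cache (LRU->MRU): [bee cat]
  18. access owl: MISS, evict bee. Cache (LRU->MRU): [cat owl]
  19. access owl: HIT. Cache (LRU->MRU): [cat owl]
  20. access cat: HIT. Cache (LRU->MRU): [owl cat]
  21. access owl: HIT. Cache (LRU->MRU): [cat owl]
  22. access owl: HIT. Cache (LRU->MRU): [cat owl]
  23. access owl: HIT. Cache (LRU->MRU): [cat owl]
  24. access cat: HIT. Cache (LRU->MRU): [owl cat]
  25. access owl: HIT. Cache (LRU->MRU): [cat owl]
Total: 20 hits, 5 misses, 3 evictions

Answer: MHHHHHHMHHHHHHHMMMHHHHHHH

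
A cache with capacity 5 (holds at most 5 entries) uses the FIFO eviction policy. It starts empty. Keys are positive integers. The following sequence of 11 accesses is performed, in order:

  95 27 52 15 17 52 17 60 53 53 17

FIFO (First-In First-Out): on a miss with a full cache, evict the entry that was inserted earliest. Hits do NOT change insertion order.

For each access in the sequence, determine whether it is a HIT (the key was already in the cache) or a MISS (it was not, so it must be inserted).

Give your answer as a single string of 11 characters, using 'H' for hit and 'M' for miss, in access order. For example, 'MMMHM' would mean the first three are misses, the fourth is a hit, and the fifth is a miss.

Answer: MMMMMHHMMHH

Derivation:
FIFO simulation (capacity=5):
  1. access 95: MISS. Cache (old->new): [95]
  2. access 27: MISS. Cache (old->new): [95 27]
  3. access 52: MISS. Cache (old->new): [95 27 52]
  4. access 15: MISS. Cache (old->new): [95 27 52 15]
  5. access 17: MISS. Cache (old->new): [95 27 52 15 17]
  6. access 52: HIT. Cache (old->new): [95 27 52 15 17]
  7. access 17: HIT. Cache (old->new): [95 27 52 15 17]
  8. access 60: MISS, evict 95. Cache (old->new): [27 52 15 17 60]
  9. access 53: MISS, evict 27. Cache (old->new): [52 15 17 60 53]
  10. access 53: HIT. Cache (old->new): [52 15 17 60 53]
  11. access 17: HIT. Cache (old->new): [52 15 17 60 53]
Total: 4 hits, 7 misses, 2 evictions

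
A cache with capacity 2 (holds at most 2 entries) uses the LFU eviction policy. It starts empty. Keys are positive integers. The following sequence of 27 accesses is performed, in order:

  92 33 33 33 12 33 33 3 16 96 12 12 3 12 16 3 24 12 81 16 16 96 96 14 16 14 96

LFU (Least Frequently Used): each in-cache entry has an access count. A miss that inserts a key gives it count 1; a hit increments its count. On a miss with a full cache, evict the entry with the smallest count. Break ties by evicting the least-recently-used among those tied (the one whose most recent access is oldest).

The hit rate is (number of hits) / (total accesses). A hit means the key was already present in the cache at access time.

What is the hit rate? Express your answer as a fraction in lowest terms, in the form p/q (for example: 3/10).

LFU simulation (capacity=2):
  1. access 92: MISS. Cache: [92(c=1)]
  2. access 33: MISS. Cache: [92(c=1) 33(c=1)]
  3. access 33: HIT, count now 2. Cache: [92(c=1) 33(c=2)]
  4. access 33: HIT, count now 3. Cache: [92(c=1) 33(c=3)]
  5. access 12: MISS, evict 92(c=1). Cache: [12(c=1) 33(c=3)]
  6. access 33: HIT, count now 4. Cache: [12(c=1) 33(c=4)]
  7. access 33: HIT, count now 5. Cache: [12(c=1) 33(c=5)]
  8. access 3: MISS, evict 12(c=1). Cache: [3(c=1) 33(c=5)]
  9. access 16: MISS, evict 3(c=1). Cache: [16(c=1) 33(c=5)]
  10. access 96: MISS, evict 16(c=1). Cache: [96(c=1) 33(c=5)]
  11. access 12: MISS, evict 96(c=1). Cache: [12(c=1) 33(c=5)]
  12. access 12: HIT, count now 2. Cache: [12(c=2) 33(c=5)]
  13. access 3: MISS, evict 12(c=2). Cache: [3(c=1) 33(c=5)]
  14. access 12: MISS, evict 3(c=1). Cache: [12(c=1) 33(c=5)]
  15. access 16: MISS, evict 12(c=1). Cache: [16(c=1) 33(c=5)]
  16. access 3: MISS, evict 16(c=1). Cache: [3(c=1) 33(c=5)]
  17. access 24: MISS, evict 3(c=1). Cache: [24(c=1) 33(c=5)]
  18. access 12: MISS, evict 24(c=1). Cache: [12(c=1) 33(c=5)]
  19. access 81: MISS, evict 12(c=1). Cache: [81(c=1) 33(c=5)]
  20. access 16: MISS, evict 81(c=1). Cache: [16(c=1) 33(c=5)]
  21. access 16: HIT, count now 2. Cache: [16(c=2) 33(c=5)]
  22. access 96: MISS, evict 16(c=2). Cache: [96(c=1) 33(c=5)]
  23. access 96: HIT, count now 2. Cache: [96(c=2) 33(c=5)]
  24. access 14: MISS, evict 96(c=2). Cache: [14(c=1) 33(c=5)]
  25. access 16: MISS, evict 14(c=1). Cache: [16(c=1) 33(c=5)]
  26. access 14: MISS, evict 16(c=1). Cache: [14(c=1) 33(c=5)]
  27. access 96: MISS, evict 14(c=1). Cache: [96(c=1) 33(c=5)]
Total: 7 hits, 20 misses, 18 evictions

Hit rate = 7/27

Answer: 7/27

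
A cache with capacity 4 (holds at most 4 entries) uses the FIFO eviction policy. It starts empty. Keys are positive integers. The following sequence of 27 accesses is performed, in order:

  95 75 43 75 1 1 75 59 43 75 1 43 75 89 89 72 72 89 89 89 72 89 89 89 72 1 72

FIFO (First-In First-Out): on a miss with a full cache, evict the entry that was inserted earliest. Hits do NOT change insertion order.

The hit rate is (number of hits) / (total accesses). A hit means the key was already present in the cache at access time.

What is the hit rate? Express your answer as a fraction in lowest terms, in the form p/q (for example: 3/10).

Answer: 20/27

Derivation:
FIFO simulation (capacity=4):
  1. access 95: MISS. Cache (old->new): [95]
  2. access 75: MISS. Cache (old->new): [95 75]
  3. access 43: MISS. Cache (old->new): [95 75 43]
  4. access 75: HIT. Cache (old->new): [95 75 43]
  5. access 1: MISS. Cache (old->new): [95 75 43 1]
  6. access 1: HIT. Cache (old->new): [95 75 43 1]
  7. access 75: HIT. Cache (old->new): [95 75 43 1]
  8. access 59: MISS, evict 95. Cache (old->new): [75 43 1 59]
  9. access 43: HIT. Cache (old->new): [75 43 1 59]
  10. access 75: HIT. Cache (old->new): [75 43 1 59]
  11. access 1: HIT. Cache (old->new): [75 43 1 59]
  12. access 43: HIT. Cache (old->new): [75 43 1 59]
  13. access 75: HIT. Cache (old->new): [75 43 1 59]
  14. access 89: MISS, evict 75. Cache (old->new): [43 1 59 89]
  15. access 89: HIT. Cache (old->new): [43 1 59 89]
  16. access 72: MISS, evict 43. Cache (old->new): [1 59 89 72]
  17. access 72: HIT. Cache (old->new): [1 59 89 72]
  18. access 89: HIT. Cache (old->new): [1 59 89 72]
  19. access 89: HIT. Cache (old->new): [1 59 89 72]
  20. access 89: HIT. Cache (old->new): [1 59 89 72]
  21. access 72: HIT. Cache (old->new): [1 59 89 72]
  22. access 89: HIT. Cache (old->new): [1 59 89 72]
  23. access 89: HIT. Cache (old->new): [1 59 89 72]
  24. access 89: HIT. Cache (old->new): [1 59 89 72]
  25. access 72: HIT. Cache (old->new): [1 59 89 72]
  26. access 1: HIT. Cache (old->new): [1 59 89 72]
  27. access 72: HIT. Cache (old->new): [1 59 89 72]
Total: 20 hits, 7 misses, 3 evictions

Hit rate = 20/27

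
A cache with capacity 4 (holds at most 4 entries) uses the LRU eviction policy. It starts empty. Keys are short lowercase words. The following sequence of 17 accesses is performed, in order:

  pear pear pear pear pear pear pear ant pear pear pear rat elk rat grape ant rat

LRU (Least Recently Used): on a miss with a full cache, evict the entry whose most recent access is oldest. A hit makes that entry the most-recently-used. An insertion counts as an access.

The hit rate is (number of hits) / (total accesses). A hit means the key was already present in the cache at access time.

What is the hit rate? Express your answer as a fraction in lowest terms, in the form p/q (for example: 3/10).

LRU simulation (capacity=4):
  1. access pear: MISS. Cache (LRU->MRU): [pear]
  2. access pear: HIT. Cache (LRU->MRU): [pear]
  3. access pear: HIT. Cache (LRU->MRU): [pear]
  4. access pear: HIT. Cache (LRU->MRU): [pear]
  5. access pear: HIT. Cache (LRU->MRU): [pear]
  6. access pear: HIT. Cache (LRU->MRU): [pear]
  7. access pear: HIT. Cache (LRU->MRU): [pear]
  8. access ant: MISS. Cache (LRU->MRU): [pear ant]
  9. access pear: HIT. Cache (LRU->MRU): [ant pear]
  10. access pear: HIT. Cache (LRU->MRU): [ant pear]
  11. access pear: HIT. Cache (LRU->MRU): [ant pear]
  12. access rat: MISS. Cache (LRU->MRU): [ant pear rat]
  13. access elk: MISS. Cache (LRU->MRU): [ant pear rat elk]
  14. access rat: HIT. Cache (LRU->MRU): [ant pear elk rat]
  15. access grape: MISS, evict ant. Cache (LRU->MRU): [pear elk rat grape]
  16. access ant: MISS, evict pear. Cache (LRU->MRU): [elk rat grape ant]
  17. access rat: HIT. Cache (LRU->MRU): [elk grape ant rat]
Total: 11 hits, 6 misses, 2 evictions

Hit rate = 11/17

Answer: 11/17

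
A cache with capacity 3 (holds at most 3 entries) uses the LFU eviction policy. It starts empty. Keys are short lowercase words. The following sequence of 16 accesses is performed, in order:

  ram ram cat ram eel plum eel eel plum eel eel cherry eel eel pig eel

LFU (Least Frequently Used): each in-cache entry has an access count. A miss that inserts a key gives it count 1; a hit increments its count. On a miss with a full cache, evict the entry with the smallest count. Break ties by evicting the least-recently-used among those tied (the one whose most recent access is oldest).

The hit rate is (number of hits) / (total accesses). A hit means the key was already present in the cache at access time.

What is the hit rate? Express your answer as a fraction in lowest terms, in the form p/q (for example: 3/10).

LFU simulation (capacity=3):
  1. access ram: MISS. Cache: [ram(c=1)]
  2. access ram: HIT, count now 2. Cache: [ram(c=2)]
  3. access cat: MISS. Cache: [cat(c=1) ram(c=2)]
  4. access ram: HIT, count now 3. Cache: [cat(c=1) ram(c=3)]
  5. access eel: MISS. Cache: [cat(c=1) eel(c=1) ram(c=3)]
  6. access plum: MISS, evict cat(c=1). Cache: [eel(c=1) plum(c=1) ram(c=3)]
  7. access eel: HIT, count now 2. Cache: [plum(c=1) eel(c=2) ram(c=3)]
  8. access eel: HIT, count now 3. Cache: [plum(c=1) ram(c=3) eel(c=3)]
  9. access plum: HIT, count now 2. Cache: [plum(c=2) ram(c=3) eel(c=3)]
  10. access eel: HIT, count now 4. Cache: [plum(c=2) ram(c=3) eel(c=4)]
  11. access eel: HIT, count now 5. Cache: [plum(c=2) ram(c=3) eel(c=5)]
  12. access cherry: MISS, evict plum(c=2). Cache: [cherry(c=1) ram(c=3) eel(c=5)]
  13. access eel: HIT, count now 6. Cache: [cherry(c=1) ram(c=3) eel(c=6)]
  14. access eel: HIT, count now 7. Cache: [cherry(c=1) ram(c=3) eel(c=7)]
  15. access pig: MISS, evict cherry(c=1). Cache: [pig(c=1) ram(c=3) eel(c=7)]
  16. access eel: HIT, count now 8. Cache: [pig(c=1) ram(c=3) eel(c=8)]
Total: 10 hits, 6 misses, 3 evictions

Hit rate = 10/16 = 5/8

Answer: 5/8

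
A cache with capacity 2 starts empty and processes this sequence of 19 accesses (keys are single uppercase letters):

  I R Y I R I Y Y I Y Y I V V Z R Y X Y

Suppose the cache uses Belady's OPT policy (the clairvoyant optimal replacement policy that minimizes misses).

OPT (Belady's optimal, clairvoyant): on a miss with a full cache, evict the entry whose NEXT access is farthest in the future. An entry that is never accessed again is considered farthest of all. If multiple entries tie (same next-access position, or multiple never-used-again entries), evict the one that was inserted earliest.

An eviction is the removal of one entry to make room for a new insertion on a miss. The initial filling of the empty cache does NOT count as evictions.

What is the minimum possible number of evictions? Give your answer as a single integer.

Answer: 7

Derivation:
OPT (Belady) simulation (capacity=2):
  1. access I: MISS. Cache: [I]
  2. access R: MISS. Cache: [I R]
  3. access Y: MISS, evict R (next use: step 5). Cache: [I Y]
  4. access I: HIT. Next use of I: step 6. Cache: [I Y]
  5. access R: MISS, evict Y (next use: step 7). Cache: [I R]
  6. access I: HIT. Next use of I: step 9. Cache: [I R]
  7. access Y: MISS, evict R (next use: step 16). Cache: [I Y]
  8. access Y: HIT. Next use of Y: step 10. Cache: [I Y]
  9. access I: HIT. Next use of I: step 12. Cache: [I Y]
  10. access Y: HIT. Next use of Y: step 11. Cache: [I Y]
  11. access Y: HIT. Next use of Y: step 17. Cache: [I Y]
  12. access I: HIT. Next use of I: never. Cache: [I Y]
  13. access V: MISS, evict I (next use: never). Cache: [Y V]
  14. access V: HIT. Next use of V: never. Cache: [Y V]
  15. access Z: MISS, evict V (next use: never). Cache: [Y Z]
  16. access R: MISS, evict Z (next use: never). Cache: [Y R]
  17. access Y: HIT. Next use of Y: step 19. Cache: [Y R]
  18. access X: MISS, evict R (next use: never). Cache: [Y X]
  19. access Y: HIT. Next use of Y: never. Cache: [Y X]
Total: 10 hits, 9 misses, 7 evictions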